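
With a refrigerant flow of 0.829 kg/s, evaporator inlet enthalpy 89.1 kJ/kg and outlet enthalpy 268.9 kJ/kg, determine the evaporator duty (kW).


dh = 268.9 - 89.1 = 179.8 kJ/kg
Q_evap = m_dot * dh = 0.829 * 179.8
Q_evap = 149.05 kW

149.05


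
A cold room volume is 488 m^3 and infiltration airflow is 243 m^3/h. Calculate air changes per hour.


ACH = flow / volume
ACH = 243 / 488
ACH = 0.498

0.498


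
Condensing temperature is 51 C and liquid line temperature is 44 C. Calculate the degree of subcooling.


Subcooling = T_cond - T_liquid
Subcooling = 51 - 44
Subcooling = 7 K

7


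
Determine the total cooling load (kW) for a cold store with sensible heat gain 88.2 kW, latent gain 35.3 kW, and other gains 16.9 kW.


Q_total = Q_s + Q_l + Q_misc
Q_total = 88.2 + 35.3 + 16.9
Q_total = 140.4 kW

140.4


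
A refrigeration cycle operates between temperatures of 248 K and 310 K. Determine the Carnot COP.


dT = 310 - 248 = 62 K
COP_carnot = T_cold / dT = 248 / 62
COP_carnot = 4.0

4.0


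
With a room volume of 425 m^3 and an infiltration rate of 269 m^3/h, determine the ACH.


ACH = flow / volume
ACH = 269 / 425
ACH = 0.633

0.633


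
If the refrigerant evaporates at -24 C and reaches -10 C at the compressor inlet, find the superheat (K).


Superheat = T_suction - T_evap
Superheat = -10 - (-24)
Superheat = 14 K

14


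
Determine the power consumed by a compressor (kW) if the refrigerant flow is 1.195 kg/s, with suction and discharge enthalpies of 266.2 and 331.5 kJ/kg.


dh = 331.5 - 266.2 = 65.3 kJ/kg
W = m_dot * dh = 1.195 * 65.3 = 78.03 kW

78.03


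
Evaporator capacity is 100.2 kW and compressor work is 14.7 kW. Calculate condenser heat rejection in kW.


Q_cond = Q_evap + W
Q_cond = 100.2 + 14.7
Q_cond = 114.9 kW

114.9


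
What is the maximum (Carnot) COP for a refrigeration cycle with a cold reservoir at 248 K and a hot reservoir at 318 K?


dT = 318 - 248 = 70 K
COP_carnot = T_cold / dT = 248 / 70
COP_carnot = 3.543

3.543


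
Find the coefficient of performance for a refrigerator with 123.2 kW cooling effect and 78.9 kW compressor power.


COP = Q_evap / W
COP = 123.2 / 78.9
COP = 1.561

1.561


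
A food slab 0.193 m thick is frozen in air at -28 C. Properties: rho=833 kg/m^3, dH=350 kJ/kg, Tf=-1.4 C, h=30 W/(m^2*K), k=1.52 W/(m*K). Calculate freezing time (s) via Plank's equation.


dT = -1.4 - (-28) = 26.6 K
term1 = a/(2h) = 0.193/(2*30) = 0.003216666667
term2 = a^2/(8k) = 0.193^2/(8*1.52) = 0.003063240132
t = rho*dH*1000/dT * (term1 + term2)
t = 833*350*1000/26.6 * (0.003216666667 + 0.003063240132)
t = 68831 s

68831


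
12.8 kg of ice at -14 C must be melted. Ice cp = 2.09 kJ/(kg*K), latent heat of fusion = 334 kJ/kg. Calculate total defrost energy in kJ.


Sensible heat = cp * dT = 2.09 * 14 = 29.26 kJ/kg
Total per kg = 29.26 + 334 = 363.26 kJ/kg
Q = m * total = 12.8 * 363.26
Q = 4649.7 kJ

4649.7


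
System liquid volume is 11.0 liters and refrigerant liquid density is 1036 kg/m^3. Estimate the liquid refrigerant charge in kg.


Charge = V * rho / 1000
Charge = 11.0 * 1036 / 1000
Charge = 11.4 kg

11.4


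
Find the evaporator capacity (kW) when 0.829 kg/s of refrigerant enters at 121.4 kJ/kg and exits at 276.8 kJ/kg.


dh = 276.8 - 121.4 = 155.4 kJ/kg
Q_evap = m_dot * dh = 0.829 * 155.4
Q_evap = 128.83 kW

128.83


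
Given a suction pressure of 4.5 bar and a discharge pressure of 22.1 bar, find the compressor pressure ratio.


PR = P_high / P_low
PR = 22.1 / 4.5
PR = 4.911

4.911


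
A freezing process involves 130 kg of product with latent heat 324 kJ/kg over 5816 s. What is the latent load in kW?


Q_lat = m * h_fg / t
Q_lat = 130 * 324 / 5816
Q_lat = 7.24 kW

7.24


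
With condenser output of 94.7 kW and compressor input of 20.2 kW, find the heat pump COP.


COP_hp = Q_cond / W
COP_hp = 94.7 / 20.2
COP_hp = 4.688

4.688


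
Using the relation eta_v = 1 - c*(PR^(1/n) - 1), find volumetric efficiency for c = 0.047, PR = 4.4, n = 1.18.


PR^(1/n) = 4.4^(1/1.18) = 3.50993342
eta_v = 1 - 0.047 * (3.50993342 - 1)
eta_v = 0.882

0.882


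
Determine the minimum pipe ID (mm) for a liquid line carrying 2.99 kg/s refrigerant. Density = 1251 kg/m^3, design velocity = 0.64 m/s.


A = m_dot / (rho * v) = 2.99 / (1251 * 0.64) = 0.00373451239 m^2
d = sqrt(4*A/pi) * 1000
d = 69.0 mm

69.0


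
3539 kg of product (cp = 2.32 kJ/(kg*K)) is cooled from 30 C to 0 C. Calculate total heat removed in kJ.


dT = 30 - (0) = 30 K
Q = m * cp * dT = 3539 * 2.32 * 30
Q = 246314 kJ

246314


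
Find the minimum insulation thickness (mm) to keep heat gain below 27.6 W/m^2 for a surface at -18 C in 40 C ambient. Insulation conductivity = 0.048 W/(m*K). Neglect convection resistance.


dT = 40 - (-18) = 58 K
thickness = k * dT / q_max * 1000
thickness = 0.048 * 58 / 27.6 * 1000
thickness = 100.9 mm

100.9


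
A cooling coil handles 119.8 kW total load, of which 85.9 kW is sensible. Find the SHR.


SHR = Q_sensible / Q_total
SHR = 85.9 / 119.8
SHR = 0.717

0.717


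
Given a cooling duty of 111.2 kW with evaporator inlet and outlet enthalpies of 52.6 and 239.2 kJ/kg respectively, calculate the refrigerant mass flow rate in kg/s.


dh = 239.2 - 52.6 = 186.6 kJ/kg
m_dot = Q / dh = 111.2 / 186.6 = 0.5959 kg/s

0.5959


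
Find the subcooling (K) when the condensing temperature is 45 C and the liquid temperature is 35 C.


Subcooling = T_cond - T_liquid
Subcooling = 45 - 35
Subcooling = 10 K

10


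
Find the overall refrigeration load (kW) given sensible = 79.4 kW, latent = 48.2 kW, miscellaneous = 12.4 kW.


Q_total = Q_s + Q_l + Q_misc
Q_total = 79.4 + 48.2 + 12.4
Q_total = 140.0 kW

140.0


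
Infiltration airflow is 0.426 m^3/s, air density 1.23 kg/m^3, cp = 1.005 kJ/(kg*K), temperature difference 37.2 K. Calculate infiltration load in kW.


Q = V_dot * rho * cp * dT
Q = 0.426 * 1.23 * 1.005 * 37.2
Q = 19.59 kW

19.59


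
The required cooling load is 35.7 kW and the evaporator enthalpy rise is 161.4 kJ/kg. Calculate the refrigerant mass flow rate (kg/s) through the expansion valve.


m_dot = Q / dh
m_dot = 35.7 / 161.4
m_dot = 0.2212 kg/s

0.2212


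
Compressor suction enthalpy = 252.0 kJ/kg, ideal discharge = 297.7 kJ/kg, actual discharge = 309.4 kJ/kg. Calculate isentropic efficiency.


dh_ideal = 297.7 - 252.0 = 45.7 kJ/kg
dh_actual = 309.4 - 252.0 = 57.4 kJ/kg
eta_s = dh_ideal / dh_actual = 45.7 / 57.4
eta_s = 0.7962

0.7962


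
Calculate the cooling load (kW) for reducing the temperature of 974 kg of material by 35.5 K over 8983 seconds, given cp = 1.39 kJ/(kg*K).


Q = m * cp * dT / t
Q = 974 * 1.39 * 35.5 / 8983
Q = 5.35 kW

5.35


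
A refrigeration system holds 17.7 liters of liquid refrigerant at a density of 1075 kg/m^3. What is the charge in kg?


Charge = V * rho / 1000
Charge = 17.7 * 1075 / 1000
Charge = 19.03 kg

19.03


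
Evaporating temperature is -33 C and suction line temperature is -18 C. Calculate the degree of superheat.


Superheat = T_suction - T_evap
Superheat = -18 - (-33)
Superheat = 15 K

15


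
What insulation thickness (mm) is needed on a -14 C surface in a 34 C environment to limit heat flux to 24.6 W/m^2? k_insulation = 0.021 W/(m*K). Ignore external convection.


dT = 34 - (-14) = 48 K
thickness = k * dT / q_max * 1000
thickness = 0.021 * 48 / 24.6 * 1000
thickness = 41.0 mm

41.0


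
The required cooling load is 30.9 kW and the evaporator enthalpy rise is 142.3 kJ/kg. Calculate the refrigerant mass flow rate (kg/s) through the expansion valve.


m_dot = Q / dh
m_dot = 30.9 / 142.3
m_dot = 0.2171 kg/s

0.2171


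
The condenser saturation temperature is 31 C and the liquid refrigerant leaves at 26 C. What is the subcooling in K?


Subcooling = T_cond - T_liquid
Subcooling = 31 - 26
Subcooling = 5 K

5


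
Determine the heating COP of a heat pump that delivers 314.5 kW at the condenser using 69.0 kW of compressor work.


COP_hp = Q_cond / W
COP_hp = 314.5 / 69.0
COP_hp = 4.558

4.558


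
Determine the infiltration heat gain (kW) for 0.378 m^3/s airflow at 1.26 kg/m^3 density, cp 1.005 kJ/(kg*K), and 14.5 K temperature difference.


Q = V_dot * rho * cp * dT
Q = 0.378 * 1.26 * 1.005 * 14.5
Q = 6.941 kW

6.941


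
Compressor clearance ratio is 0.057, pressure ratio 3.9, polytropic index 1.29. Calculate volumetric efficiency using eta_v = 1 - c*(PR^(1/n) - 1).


PR^(1/n) = 3.9^(1/1.29) = 2.87203427
eta_v = 1 - 0.057 * (2.87203427 - 1)
eta_v = 0.8933

0.8933


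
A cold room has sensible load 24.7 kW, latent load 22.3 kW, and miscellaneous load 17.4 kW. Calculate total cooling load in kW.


Q_total = Q_s + Q_l + Q_misc
Q_total = 24.7 + 22.3 + 17.4
Q_total = 64.4 kW

64.4


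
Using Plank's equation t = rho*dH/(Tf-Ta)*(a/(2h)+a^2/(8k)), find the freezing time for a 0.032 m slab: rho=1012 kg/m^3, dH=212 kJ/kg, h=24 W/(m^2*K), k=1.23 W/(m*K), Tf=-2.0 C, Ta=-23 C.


dT = -2.0 - (-23) = 21.0 K
term1 = a/(2h) = 0.032/(2*24) = 0.0006666666667
term2 = a^2/(8k) = 0.032^2/(8*1.23) = 0.0001040650407
t = rho*dH*1000/dT * (term1 + term2)
t = 1012*212*1000/21.0 * (0.0006666666667 + 0.0001040650407)
t = 7874 s

7874


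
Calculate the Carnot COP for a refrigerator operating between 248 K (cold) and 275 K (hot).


dT = 275 - 248 = 27 K
COP_carnot = T_cold / dT = 248 / 27
COP_carnot = 9.185

9.185


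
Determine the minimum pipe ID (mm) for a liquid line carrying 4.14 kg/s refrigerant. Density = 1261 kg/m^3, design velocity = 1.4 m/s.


A = m_dot / (rho * v) = 4.14 / (1261 * 1.4) = 0.002345077603 m^2
d = sqrt(4*A/pi) * 1000
d = 54.6 mm

54.6


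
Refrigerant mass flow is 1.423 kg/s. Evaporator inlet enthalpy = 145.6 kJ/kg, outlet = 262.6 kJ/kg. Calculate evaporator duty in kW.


dh = 262.6 - 145.6 = 117.0 kJ/kg
Q_evap = m_dot * dh = 1.423 * 117.0
Q_evap = 166.49 kW

166.49


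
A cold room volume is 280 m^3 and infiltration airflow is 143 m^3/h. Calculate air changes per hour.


ACH = flow / volume
ACH = 143 / 280
ACH = 0.511

0.511


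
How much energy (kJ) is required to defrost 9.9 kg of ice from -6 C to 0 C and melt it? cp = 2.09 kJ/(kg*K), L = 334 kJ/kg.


Sensible heat = cp * dT = 2.09 * 6 = 12.54 kJ/kg
Total per kg = 12.54 + 334 = 346.54 kJ/kg
Q = m * total = 9.9 * 346.54
Q = 3430.7 kJ

3430.7


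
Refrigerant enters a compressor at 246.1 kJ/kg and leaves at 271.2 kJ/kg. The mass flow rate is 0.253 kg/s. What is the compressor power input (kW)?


dh = 271.2 - 246.1 = 25.1 kJ/kg
W = m_dot * dh = 0.253 * 25.1 = 6.35 kW

6.35


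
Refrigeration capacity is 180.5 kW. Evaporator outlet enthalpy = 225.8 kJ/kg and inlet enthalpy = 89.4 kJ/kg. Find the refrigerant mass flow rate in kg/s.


dh = 225.8 - 89.4 = 136.4 kJ/kg
m_dot = Q / dh = 180.5 / 136.4 = 1.3233 kg/s

1.3233


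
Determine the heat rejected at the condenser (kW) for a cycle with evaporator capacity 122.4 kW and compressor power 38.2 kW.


Q_cond = Q_evap + W
Q_cond = 122.4 + 38.2
Q_cond = 160.6 kW

160.6


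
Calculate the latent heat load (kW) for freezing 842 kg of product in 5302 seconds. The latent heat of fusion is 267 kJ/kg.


Q_lat = m * h_fg / t
Q_lat = 842 * 267 / 5302
Q_lat = 42.4 kW

42.4


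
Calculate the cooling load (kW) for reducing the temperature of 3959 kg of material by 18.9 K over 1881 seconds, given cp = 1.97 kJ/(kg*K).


Q = m * cp * dT / t
Q = 3959 * 1.97 * 18.9 / 1881
Q = 78.365 kW

78.365


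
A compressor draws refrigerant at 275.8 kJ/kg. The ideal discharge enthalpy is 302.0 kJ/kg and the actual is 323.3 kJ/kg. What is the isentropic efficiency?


dh_ideal = 302.0 - 275.8 = 26.2 kJ/kg
dh_actual = 323.3 - 275.8 = 47.5 kJ/kg
eta_s = dh_ideal / dh_actual = 26.2 / 47.5
eta_s = 0.5516

0.5516


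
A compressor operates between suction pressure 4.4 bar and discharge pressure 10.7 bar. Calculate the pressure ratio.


PR = P_high / P_low
PR = 10.7 / 4.4
PR = 2.432

2.432


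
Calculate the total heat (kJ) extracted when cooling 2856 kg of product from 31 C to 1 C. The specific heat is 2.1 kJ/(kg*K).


dT = 31 - (1) = 30 K
Q = m * cp * dT = 2856 * 2.1 * 30
Q = 179928 kJ

179928


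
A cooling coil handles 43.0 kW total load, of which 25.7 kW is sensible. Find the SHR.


SHR = Q_sensible / Q_total
SHR = 25.7 / 43.0
SHR = 0.598

0.598


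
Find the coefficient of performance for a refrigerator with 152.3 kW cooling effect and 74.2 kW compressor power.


COP = Q_evap / W
COP = 152.3 / 74.2
COP = 2.053

2.053


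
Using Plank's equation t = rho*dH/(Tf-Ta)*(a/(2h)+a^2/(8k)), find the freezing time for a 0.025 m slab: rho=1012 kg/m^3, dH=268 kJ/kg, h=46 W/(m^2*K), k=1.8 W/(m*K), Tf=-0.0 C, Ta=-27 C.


dT = -0.0 - (-27) = 27.0 K
term1 = a/(2h) = 0.025/(2*46) = 0.0002717391304
term2 = a^2/(8k) = 0.025^2/(8*1.8) = 0.00004340277778
t = rho*dH*1000/dT * (term1 + term2)
t = 1012*268*1000/27.0 * (0.0002717391304 + 0.00004340277778)
t = 3166 s

3166


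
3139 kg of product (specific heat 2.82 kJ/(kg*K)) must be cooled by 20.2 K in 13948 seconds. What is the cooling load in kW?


Q = m * cp * dT / t
Q = 3139 * 2.82 * 20.2 / 13948
Q = 12.82 kW

12.82


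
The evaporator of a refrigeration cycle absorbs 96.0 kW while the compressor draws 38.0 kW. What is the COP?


COP = Q_evap / W
COP = 96.0 / 38.0
COP = 2.526

2.526


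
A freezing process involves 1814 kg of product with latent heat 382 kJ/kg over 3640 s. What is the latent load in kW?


Q_lat = m * h_fg / t
Q_lat = 1814 * 382 / 3640
Q_lat = 190.37 kW

190.37


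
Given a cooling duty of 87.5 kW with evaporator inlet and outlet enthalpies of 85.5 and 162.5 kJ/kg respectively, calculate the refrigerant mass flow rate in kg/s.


dh = 162.5 - 85.5 = 77.0 kJ/kg
m_dot = Q / dh = 87.5 / 77.0 = 1.1364 kg/s

1.1364


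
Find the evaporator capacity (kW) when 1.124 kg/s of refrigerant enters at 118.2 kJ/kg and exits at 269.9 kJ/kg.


dh = 269.9 - 118.2 = 151.7 kJ/kg
Q_evap = m_dot * dh = 1.124 * 151.7
Q_evap = 170.51 kW

170.51


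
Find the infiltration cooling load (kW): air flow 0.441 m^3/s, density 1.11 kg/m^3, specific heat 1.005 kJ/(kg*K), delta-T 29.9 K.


Q = V_dot * rho * cp * dT
Q = 0.441 * 1.11 * 1.005 * 29.9
Q = 14.71 kW

14.71


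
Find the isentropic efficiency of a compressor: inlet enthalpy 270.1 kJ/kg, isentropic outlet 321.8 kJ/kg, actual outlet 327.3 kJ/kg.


dh_ideal = 321.8 - 270.1 = 51.7 kJ/kg
dh_actual = 327.3 - 270.1 = 57.2 kJ/kg
eta_s = dh_ideal / dh_actual = 51.7 / 57.2
eta_s = 0.9038

0.9038


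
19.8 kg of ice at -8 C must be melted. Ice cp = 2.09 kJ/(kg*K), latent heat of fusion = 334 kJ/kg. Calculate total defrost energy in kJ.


Sensible heat = cp * dT = 2.09 * 8 = 16.72 kJ/kg
Total per kg = 16.72 + 334 = 350.72 kJ/kg
Q = m * total = 19.8 * 350.72
Q = 6944.3 kJ

6944.3


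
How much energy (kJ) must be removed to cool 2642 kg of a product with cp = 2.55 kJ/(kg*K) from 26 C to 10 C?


dT = 26 - (10) = 16 K
Q = m * cp * dT = 2642 * 2.55 * 16
Q = 107794 kJ

107794


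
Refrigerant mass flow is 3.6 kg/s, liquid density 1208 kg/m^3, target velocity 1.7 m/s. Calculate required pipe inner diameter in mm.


A = m_dot / (rho * v) = 3.6 / (1208 * 1.7) = 0.001753019088 m^2
d = sqrt(4*A/pi) * 1000
d = 47.2 mm

47.2


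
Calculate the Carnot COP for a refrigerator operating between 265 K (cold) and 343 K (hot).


dT = 343 - 265 = 78 K
COP_carnot = T_cold / dT = 265 / 78
COP_carnot = 3.397

3.397


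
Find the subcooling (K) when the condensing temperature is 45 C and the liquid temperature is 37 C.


Subcooling = T_cond - T_liquid
Subcooling = 45 - 37
Subcooling = 8 K

8


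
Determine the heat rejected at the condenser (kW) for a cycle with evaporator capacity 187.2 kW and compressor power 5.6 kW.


Q_cond = Q_evap + W
Q_cond = 187.2 + 5.6
Q_cond = 192.8 kW

192.8


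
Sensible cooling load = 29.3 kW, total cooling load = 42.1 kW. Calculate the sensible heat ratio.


SHR = Q_sensible / Q_total
SHR = 29.3 / 42.1
SHR = 0.696

0.696


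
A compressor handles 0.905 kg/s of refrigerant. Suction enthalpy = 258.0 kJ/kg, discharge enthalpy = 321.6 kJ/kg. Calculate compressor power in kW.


dh = 321.6 - 258.0 = 63.6 kJ/kg
W = m_dot * dh = 0.905 * 63.6 = 57.56 kW

57.56


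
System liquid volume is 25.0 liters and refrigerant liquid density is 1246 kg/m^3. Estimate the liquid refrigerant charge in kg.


Charge = V * rho / 1000
Charge = 25.0 * 1246 / 1000
Charge = 31.15 kg

31.15


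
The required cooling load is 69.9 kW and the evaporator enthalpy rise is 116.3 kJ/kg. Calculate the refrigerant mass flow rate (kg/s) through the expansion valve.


m_dot = Q / dh
m_dot = 69.9 / 116.3
m_dot = 0.601 kg/s

0.601


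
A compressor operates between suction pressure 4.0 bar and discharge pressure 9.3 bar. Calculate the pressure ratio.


PR = P_high / P_low
PR = 9.3 / 4.0
PR = 2.325

2.325


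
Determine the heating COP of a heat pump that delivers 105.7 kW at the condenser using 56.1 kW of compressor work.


COP_hp = Q_cond / W
COP_hp = 105.7 / 56.1
COP_hp = 1.884

1.884


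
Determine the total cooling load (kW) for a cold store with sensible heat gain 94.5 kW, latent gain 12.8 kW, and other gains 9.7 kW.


Q_total = Q_s + Q_l + Q_misc
Q_total = 94.5 + 12.8 + 9.7
Q_total = 117.0 kW

117.0


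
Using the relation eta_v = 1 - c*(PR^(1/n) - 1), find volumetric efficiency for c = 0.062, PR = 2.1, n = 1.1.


PR^(1/n) = 2.1^(1/1.1) = 1.96302862
eta_v = 1 - 0.062 * (1.96302862 - 1)
eta_v = 0.9403

0.9403


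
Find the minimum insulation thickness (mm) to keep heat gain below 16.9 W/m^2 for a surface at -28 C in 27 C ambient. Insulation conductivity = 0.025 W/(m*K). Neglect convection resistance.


dT = 27 - (-28) = 55 K
thickness = k * dT / q_max * 1000
thickness = 0.025 * 55 / 16.9 * 1000
thickness = 81.4 mm

81.4


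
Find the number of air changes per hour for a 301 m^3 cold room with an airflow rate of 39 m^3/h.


ACH = flow / volume
ACH = 39 / 301
ACH = 0.13

0.13


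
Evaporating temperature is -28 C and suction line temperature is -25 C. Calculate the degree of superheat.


Superheat = T_suction - T_evap
Superheat = -25 - (-28)
Superheat = 3 K

3


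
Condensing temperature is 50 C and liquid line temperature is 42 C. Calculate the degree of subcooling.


Subcooling = T_cond - T_liquid
Subcooling = 50 - 42
Subcooling = 8 K

8


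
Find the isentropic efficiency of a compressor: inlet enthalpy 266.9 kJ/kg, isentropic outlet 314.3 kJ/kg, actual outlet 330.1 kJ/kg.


dh_ideal = 314.3 - 266.9 = 47.4 kJ/kg
dh_actual = 330.1 - 266.9 = 63.2 kJ/kg
eta_s = dh_ideal / dh_actual = 47.4 / 63.2
eta_s = 0.75

0.75


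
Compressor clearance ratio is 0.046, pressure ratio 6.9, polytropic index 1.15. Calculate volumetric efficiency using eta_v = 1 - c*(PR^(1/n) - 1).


PR^(1/n) = 6.9^(1/1.15) = 5.36332349
eta_v = 1 - 0.046 * (5.36332349 - 1)
eta_v = 0.7993

0.7993


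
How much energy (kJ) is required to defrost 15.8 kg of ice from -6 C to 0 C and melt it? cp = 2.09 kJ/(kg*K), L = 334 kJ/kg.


Sensible heat = cp * dT = 2.09 * 6 = 12.54 kJ/kg
Total per kg = 12.54 + 334 = 346.54 kJ/kg
Q = m * total = 15.8 * 346.54
Q = 5475.3 kJ

5475.3


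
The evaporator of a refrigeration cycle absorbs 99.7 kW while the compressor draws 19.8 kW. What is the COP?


COP = Q_evap / W
COP = 99.7 / 19.8
COP = 5.035

5.035


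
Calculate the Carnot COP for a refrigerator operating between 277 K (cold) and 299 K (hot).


dT = 299 - 277 = 22 K
COP_carnot = T_cold / dT = 277 / 22
COP_carnot = 12.591

12.591


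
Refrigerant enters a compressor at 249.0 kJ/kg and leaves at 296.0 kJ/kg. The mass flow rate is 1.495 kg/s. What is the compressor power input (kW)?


dh = 296.0 - 249.0 = 47.0 kJ/kg
W = m_dot * dh = 1.495 * 47.0 = 70.27 kW

70.27


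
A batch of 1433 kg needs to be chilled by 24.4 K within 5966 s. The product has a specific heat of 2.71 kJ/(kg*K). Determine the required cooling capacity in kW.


Q = m * cp * dT / t
Q = 1433 * 2.71 * 24.4 / 5966
Q = 15.883 kW

15.883


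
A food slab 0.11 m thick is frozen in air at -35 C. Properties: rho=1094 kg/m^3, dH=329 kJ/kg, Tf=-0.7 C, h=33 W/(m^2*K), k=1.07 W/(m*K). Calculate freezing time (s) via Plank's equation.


dT = -0.7 - (-35) = 34.3 K
term1 = a/(2h) = 0.11/(2*33) = 0.001666666667
term2 = a^2/(8k) = 0.11^2/(8*1.07) = 0.001413551402
t = rho*dH*1000/dT * (term1 + term2)
t = 1094*329*1000/34.3 * (0.001666666667 + 0.001413551402)
t = 32322 s

32322


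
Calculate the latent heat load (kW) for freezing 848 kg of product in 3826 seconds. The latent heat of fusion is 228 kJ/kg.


Q_lat = m * h_fg / t
Q_lat = 848 * 228 / 3826
Q_lat = 50.53 kW

50.53


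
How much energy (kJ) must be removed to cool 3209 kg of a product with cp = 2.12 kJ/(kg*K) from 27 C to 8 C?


dT = 27 - (8) = 19 K
Q = m * cp * dT = 3209 * 2.12 * 19
Q = 129259 kJ

129259


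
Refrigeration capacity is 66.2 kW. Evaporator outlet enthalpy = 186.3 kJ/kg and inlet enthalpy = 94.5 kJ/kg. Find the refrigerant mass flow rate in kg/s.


dh = 186.3 - 94.5 = 91.8 kJ/kg
m_dot = Q / dh = 66.2 / 91.8 = 0.7211 kg/s

0.7211


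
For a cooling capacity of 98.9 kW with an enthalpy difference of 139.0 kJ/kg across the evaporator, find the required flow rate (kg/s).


m_dot = Q / dh
m_dot = 98.9 / 139.0
m_dot = 0.7115 kg/s

0.7115


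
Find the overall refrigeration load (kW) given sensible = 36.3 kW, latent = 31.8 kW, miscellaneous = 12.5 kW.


Q_total = Q_s + Q_l + Q_misc
Q_total = 36.3 + 31.8 + 12.5
Q_total = 80.6 kW

80.6


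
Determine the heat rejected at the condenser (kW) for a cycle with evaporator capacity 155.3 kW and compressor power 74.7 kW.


Q_cond = Q_evap + W
Q_cond = 155.3 + 74.7
Q_cond = 230.0 kW

230.0


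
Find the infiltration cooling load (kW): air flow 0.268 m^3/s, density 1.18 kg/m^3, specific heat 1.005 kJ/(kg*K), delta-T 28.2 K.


Q = V_dot * rho * cp * dT
Q = 0.268 * 1.18 * 1.005 * 28.2
Q = 8.963 kW

8.963


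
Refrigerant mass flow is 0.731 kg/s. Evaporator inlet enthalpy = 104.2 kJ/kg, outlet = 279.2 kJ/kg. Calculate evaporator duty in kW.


dh = 279.2 - 104.2 = 175.0 kJ/kg
Q_evap = m_dot * dh = 0.731 * 175.0
Q_evap = 127.93 kW

127.93


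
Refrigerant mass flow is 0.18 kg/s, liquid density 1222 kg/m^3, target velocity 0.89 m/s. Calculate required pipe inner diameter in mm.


A = m_dot / (rho * v) = 0.18 / (1222 * 0.89) = 0.0001655050663 m^2
d = sqrt(4*A/pi) * 1000
d = 14.5 mm

14.5


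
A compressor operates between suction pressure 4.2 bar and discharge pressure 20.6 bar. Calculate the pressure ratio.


PR = P_high / P_low
PR = 20.6 / 4.2
PR = 4.905

4.905


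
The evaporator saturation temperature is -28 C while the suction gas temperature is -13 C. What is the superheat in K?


Superheat = T_suction - T_evap
Superheat = -13 - (-28)
Superheat = 15 K

15


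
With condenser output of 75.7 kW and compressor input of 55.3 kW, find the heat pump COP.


COP_hp = Q_cond / W
COP_hp = 75.7 / 55.3
COP_hp = 1.369

1.369


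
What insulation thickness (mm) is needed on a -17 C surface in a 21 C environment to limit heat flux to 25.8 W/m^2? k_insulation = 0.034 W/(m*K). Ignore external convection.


dT = 21 - (-17) = 38 K
thickness = k * dT / q_max * 1000
thickness = 0.034 * 38 / 25.8 * 1000
thickness = 50.1 mm

50.1


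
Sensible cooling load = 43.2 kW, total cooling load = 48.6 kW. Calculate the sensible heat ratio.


SHR = Q_sensible / Q_total
SHR = 43.2 / 48.6
SHR = 0.889

0.889


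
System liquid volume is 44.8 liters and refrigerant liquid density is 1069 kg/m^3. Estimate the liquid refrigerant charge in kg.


Charge = V * rho / 1000
Charge = 44.8 * 1069 / 1000
Charge = 47.89 kg

47.89


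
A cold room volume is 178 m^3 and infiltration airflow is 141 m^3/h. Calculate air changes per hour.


ACH = flow / volume
ACH = 141 / 178
ACH = 0.792

0.792


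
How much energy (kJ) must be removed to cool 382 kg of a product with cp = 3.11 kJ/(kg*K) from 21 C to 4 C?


dT = 21 - (4) = 17 K
Q = m * cp * dT = 382 * 3.11 * 17
Q = 20196 kJ

20196


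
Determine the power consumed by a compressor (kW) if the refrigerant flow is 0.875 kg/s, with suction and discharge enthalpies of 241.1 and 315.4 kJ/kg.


dh = 315.4 - 241.1 = 74.3 kJ/kg
W = m_dot * dh = 0.875 * 74.3 = 65.01 kW

65.01


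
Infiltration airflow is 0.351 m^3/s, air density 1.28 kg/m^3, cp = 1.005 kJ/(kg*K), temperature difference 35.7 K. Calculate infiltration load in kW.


Q = V_dot * rho * cp * dT
Q = 0.351 * 1.28 * 1.005 * 35.7
Q = 16.119 kW

16.119


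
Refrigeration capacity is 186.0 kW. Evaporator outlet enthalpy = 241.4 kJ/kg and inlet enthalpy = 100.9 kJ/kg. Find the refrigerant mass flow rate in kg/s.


dh = 241.4 - 100.9 = 140.5 kJ/kg
m_dot = Q / dh = 186.0 / 140.5 = 1.3238 kg/s

1.3238


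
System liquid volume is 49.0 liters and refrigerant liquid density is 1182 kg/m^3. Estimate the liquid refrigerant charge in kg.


Charge = V * rho / 1000
Charge = 49.0 * 1182 / 1000
Charge = 57.92 kg

57.92


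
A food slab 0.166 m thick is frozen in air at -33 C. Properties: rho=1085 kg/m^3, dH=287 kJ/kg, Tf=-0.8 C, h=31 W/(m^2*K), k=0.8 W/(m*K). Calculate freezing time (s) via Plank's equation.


dT = -0.8 - (-33) = 32.2 K
term1 = a/(2h) = 0.166/(2*31) = 0.002677419355
term2 = a^2/(8k) = 0.166^2/(8*0.8) = 0.004305625
t = rho*dH*1000/dT * (term1 + term2)
t = 1085*287*1000/32.2 * (0.002677419355 + 0.004305625)
t = 67531 s

67531


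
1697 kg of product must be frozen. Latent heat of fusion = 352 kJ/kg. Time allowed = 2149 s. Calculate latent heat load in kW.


Q_lat = m * h_fg / t
Q_lat = 1697 * 352 / 2149
Q_lat = 277.96 kW

277.96


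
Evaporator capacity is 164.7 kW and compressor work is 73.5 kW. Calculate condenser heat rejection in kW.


Q_cond = Q_evap + W
Q_cond = 164.7 + 73.5
Q_cond = 238.2 kW

238.2


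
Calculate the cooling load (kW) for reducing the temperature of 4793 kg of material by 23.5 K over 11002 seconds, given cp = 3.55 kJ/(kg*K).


Q = m * cp * dT / t
Q = 4793 * 3.55 * 23.5 / 11002
Q = 36.344 kW

36.344


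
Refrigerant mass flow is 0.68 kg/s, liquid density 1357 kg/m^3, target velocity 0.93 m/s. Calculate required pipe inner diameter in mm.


A = m_dot / (rho * v) = 0.68 / (1357 * 0.93) = 0.0005388229887 m^2
d = sqrt(4*A/pi) * 1000
d = 26.2 mm

26.2


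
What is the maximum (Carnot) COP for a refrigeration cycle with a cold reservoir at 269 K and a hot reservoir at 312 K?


dT = 312 - 269 = 43 K
COP_carnot = T_cold / dT = 269 / 43
COP_carnot = 6.256

6.256


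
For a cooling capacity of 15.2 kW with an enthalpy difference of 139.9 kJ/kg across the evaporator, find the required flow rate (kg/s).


m_dot = Q / dh
m_dot = 15.2 / 139.9
m_dot = 0.1086 kg/s

0.1086


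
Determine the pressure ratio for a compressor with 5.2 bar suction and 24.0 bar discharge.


PR = P_high / P_low
PR = 24.0 / 5.2
PR = 4.615

4.615


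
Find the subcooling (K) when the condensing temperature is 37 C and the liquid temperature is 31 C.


Subcooling = T_cond - T_liquid
Subcooling = 37 - 31
Subcooling = 6 K

6


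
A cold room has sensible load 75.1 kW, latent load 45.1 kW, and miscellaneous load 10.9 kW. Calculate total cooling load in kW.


Q_total = Q_s + Q_l + Q_misc
Q_total = 75.1 + 45.1 + 10.9
Q_total = 131.1 kW

131.1


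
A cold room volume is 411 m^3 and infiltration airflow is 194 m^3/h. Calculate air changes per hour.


ACH = flow / volume
ACH = 194 / 411
ACH = 0.472

0.472


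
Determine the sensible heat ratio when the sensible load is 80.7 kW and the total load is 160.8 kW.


SHR = Q_sensible / Q_total
SHR = 80.7 / 160.8
SHR = 0.502

0.502


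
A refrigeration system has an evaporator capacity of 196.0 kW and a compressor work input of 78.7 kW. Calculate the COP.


COP = Q_evap / W
COP = 196.0 / 78.7
COP = 2.49

2.49


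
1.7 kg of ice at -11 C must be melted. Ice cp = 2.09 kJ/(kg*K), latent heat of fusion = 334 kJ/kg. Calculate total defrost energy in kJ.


Sensible heat = cp * dT = 2.09 * 11 = 22.99 kJ/kg
Total per kg = 22.99 + 334 = 356.99 kJ/kg
Q = m * total = 1.7 * 356.99
Q = 606.9 kJ

606.9


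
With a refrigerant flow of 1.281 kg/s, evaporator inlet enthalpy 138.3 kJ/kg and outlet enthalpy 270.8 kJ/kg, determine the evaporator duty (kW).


dh = 270.8 - 138.3 = 132.5 kJ/kg
Q_evap = m_dot * dh = 1.281 * 132.5
Q_evap = 169.73 kW

169.73


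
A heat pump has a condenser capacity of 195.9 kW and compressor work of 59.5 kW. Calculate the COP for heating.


COP_hp = Q_cond / W
COP_hp = 195.9 / 59.5
COP_hp = 3.292

3.292


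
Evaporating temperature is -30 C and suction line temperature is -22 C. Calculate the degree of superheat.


Superheat = T_suction - T_evap
Superheat = -22 - (-30)
Superheat = 8 K

8


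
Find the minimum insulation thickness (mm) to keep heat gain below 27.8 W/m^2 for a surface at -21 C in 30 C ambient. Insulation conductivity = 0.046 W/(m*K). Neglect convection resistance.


dT = 30 - (-21) = 51 K
thickness = k * dT / q_max * 1000
thickness = 0.046 * 51 / 27.8 * 1000
thickness = 84.4 mm

84.4


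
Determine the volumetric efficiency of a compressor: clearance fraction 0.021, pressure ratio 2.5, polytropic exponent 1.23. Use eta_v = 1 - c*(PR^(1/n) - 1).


PR^(1/n) = 2.5^(1/1.23) = 2.10633994
eta_v = 1 - 0.021 * (2.10633994 - 1)
eta_v = 0.9768

0.9768


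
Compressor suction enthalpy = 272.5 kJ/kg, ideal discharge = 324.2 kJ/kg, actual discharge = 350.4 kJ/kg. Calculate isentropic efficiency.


dh_ideal = 324.2 - 272.5 = 51.7 kJ/kg
dh_actual = 350.4 - 272.5 = 77.9 kJ/kg
eta_s = dh_ideal / dh_actual = 51.7 / 77.9
eta_s = 0.6637

0.6637


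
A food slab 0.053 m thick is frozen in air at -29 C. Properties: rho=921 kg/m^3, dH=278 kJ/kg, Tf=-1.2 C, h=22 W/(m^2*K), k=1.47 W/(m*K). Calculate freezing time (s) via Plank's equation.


dT = -1.2 - (-29) = 27.8 K
term1 = a/(2h) = 0.053/(2*22) = 0.001204545455
term2 = a^2/(8k) = 0.053^2/(8*1.47) = 0.0002388605442
t = rho*dH*1000/dT * (term1 + term2)
t = 921*278*1000/27.8 * (0.001204545455 + 0.0002388605442)
t = 13294 s

13294


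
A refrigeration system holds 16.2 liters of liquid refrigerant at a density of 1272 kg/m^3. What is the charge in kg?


Charge = V * rho / 1000
Charge = 16.2 * 1272 / 1000
Charge = 20.61 kg

20.61


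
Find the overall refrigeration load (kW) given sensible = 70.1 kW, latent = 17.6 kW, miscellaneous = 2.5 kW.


Q_total = Q_s + Q_l + Q_misc
Q_total = 70.1 + 17.6 + 2.5
Q_total = 90.2 kW

90.2


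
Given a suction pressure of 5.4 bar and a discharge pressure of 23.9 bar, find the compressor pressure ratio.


PR = P_high / P_low
PR = 23.9 / 5.4
PR = 4.426

4.426


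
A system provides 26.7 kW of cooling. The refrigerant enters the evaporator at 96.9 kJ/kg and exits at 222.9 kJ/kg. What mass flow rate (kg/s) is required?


dh = 222.9 - 96.9 = 126.0 kJ/kg
m_dot = Q / dh = 26.7 / 126.0 = 0.2119 kg/s

0.2119


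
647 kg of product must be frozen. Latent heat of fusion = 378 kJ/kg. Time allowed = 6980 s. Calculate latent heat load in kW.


Q_lat = m * h_fg / t
Q_lat = 647 * 378 / 6980
Q_lat = 35.04 kW

35.04


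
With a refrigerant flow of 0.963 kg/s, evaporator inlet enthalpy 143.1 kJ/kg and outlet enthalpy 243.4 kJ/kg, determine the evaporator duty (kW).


dh = 243.4 - 143.1 = 100.3 kJ/kg
Q_evap = m_dot * dh = 0.963 * 100.3
Q_evap = 96.59 kW

96.59


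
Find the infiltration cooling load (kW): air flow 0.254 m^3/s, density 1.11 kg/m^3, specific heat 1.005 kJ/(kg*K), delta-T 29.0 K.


Q = V_dot * rho * cp * dT
Q = 0.254 * 1.11 * 1.005 * 29.0
Q = 8.217 kW

8.217


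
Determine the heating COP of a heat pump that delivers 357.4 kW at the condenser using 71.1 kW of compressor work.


COP_hp = Q_cond / W
COP_hp = 357.4 / 71.1
COP_hp = 5.027

5.027


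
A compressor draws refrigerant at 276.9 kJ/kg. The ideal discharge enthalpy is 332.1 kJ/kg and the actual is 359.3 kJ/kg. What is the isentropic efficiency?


dh_ideal = 332.1 - 276.9 = 55.2 kJ/kg
dh_actual = 359.3 - 276.9 = 82.4 kJ/kg
eta_s = dh_ideal / dh_actual = 55.2 / 82.4
eta_s = 0.6699

0.6699


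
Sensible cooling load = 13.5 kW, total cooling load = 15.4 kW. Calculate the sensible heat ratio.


SHR = Q_sensible / Q_total
SHR = 13.5 / 15.4
SHR = 0.877

0.877


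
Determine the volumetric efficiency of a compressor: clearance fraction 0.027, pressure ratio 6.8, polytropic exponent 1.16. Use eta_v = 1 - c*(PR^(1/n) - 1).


PR^(1/n) = 6.8^(1/1.16) = 5.22011532
eta_v = 1 - 0.027 * (5.22011532 - 1)
eta_v = 0.8861

0.8861


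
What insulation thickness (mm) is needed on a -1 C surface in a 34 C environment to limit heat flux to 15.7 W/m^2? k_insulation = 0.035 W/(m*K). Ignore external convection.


dT = 34 - (-1) = 35 K
thickness = k * dT / q_max * 1000
thickness = 0.035 * 35 / 15.7 * 1000
thickness = 78.0 mm

78.0


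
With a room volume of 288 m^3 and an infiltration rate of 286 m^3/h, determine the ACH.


ACH = flow / volume
ACH = 286 / 288
ACH = 0.993

0.993


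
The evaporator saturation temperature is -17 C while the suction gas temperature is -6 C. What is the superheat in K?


Superheat = T_suction - T_evap
Superheat = -6 - (-17)
Superheat = 11 K

11


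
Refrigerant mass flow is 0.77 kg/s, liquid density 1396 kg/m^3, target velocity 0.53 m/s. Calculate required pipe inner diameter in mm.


A = m_dot / (rho * v) = 0.77 / (1396 * 0.53) = 0.001040709304 m^2
d = sqrt(4*A/pi) * 1000
d = 36.4 mm

36.4


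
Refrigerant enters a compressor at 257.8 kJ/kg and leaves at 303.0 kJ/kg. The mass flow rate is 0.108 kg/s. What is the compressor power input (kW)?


dh = 303.0 - 257.8 = 45.2 kJ/kg
W = m_dot * dh = 0.108 * 45.2 = 4.88 kW

4.88


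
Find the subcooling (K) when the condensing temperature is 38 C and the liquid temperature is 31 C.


Subcooling = T_cond - T_liquid
Subcooling = 38 - 31
Subcooling = 7 K

7


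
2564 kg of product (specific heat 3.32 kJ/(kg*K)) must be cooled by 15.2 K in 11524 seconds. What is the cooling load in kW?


Q = m * cp * dT / t
Q = 2564 * 3.32 * 15.2 / 11524
Q = 11.228 kW

11.228


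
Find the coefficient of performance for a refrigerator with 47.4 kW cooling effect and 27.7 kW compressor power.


COP = Q_evap / W
COP = 47.4 / 27.7
COP = 1.711

1.711


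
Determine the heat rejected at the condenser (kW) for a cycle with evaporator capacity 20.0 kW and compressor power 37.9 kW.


Q_cond = Q_evap + W
Q_cond = 20.0 + 37.9
Q_cond = 57.9 kW

57.9


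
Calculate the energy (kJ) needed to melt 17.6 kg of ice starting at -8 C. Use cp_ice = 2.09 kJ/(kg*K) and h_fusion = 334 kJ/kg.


Sensible heat = cp * dT = 2.09 * 8 = 16.72 kJ/kg
Total per kg = 16.72 + 334 = 350.72 kJ/kg
Q = m * total = 17.6 * 350.72
Q = 6172.7 kJ

6172.7


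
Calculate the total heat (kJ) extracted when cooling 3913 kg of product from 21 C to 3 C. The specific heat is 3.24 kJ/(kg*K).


dT = 21 - (3) = 18 K
Q = m * cp * dT = 3913 * 3.24 * 18
Q = 228206 kJ

228206


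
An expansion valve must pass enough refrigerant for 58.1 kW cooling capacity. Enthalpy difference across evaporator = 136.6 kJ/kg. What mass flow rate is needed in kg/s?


m_dot = Q / dh
m_dot = 58.1 / 136.6
m_dot = 0.4253 kg/s

0.4253


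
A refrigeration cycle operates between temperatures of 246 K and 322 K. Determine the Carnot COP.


dT = 322 - 246 = 76 K
COP_carnot = T_cold / dT = 246 / 76
COP_carnot = 3.237

3.237


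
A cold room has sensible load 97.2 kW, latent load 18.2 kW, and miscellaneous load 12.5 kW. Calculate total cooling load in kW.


Q_total = Q_s + Q_l + Q_misc
Q_total = 97.2 + 18.2 + 12.5
Q_total = 127.9 kW

127.9


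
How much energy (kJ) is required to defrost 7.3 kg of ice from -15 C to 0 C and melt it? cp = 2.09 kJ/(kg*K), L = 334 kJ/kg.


Sensible heat = cp * dT = 2.09 * 15 = 31.35 kJ/kg
Total per kg = 31.35 + 334 = 365.35 kJ/kg
Q = m * total = 7.3 * 365.35
Q = 2667.1 kJ

2667.1


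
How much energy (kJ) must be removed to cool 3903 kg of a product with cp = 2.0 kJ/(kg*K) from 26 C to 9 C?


dT = 26 - (9) = 17 K
Q = m * cp * dT = 3903 * 2.0 * 17
Q = 132702 kJ

132702


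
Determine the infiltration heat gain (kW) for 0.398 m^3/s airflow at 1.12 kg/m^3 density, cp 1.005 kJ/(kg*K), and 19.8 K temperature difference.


Q = V_dot * rho * cp * dT
Q = 0.398 * 1.12 * 1.005 * 19.8
Q = 8.87 kW

8.87


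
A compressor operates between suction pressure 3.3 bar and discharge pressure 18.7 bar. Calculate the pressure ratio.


PR = P_high / P_low
PR = 18.7 / 3.3
PR = 5.667

5.667


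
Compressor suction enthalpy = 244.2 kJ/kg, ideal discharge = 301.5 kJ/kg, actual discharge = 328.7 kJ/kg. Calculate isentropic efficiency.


dh_ideal = 301.5 - 244.2 = 57.3 kJ/kg
dh_actual = 328.7 - 244.2 = 84.5 kJ/kg
eta_s = dh_ideal / dh_actual = 57.3 / 84.5
eta_s = 0.6781

0.6781


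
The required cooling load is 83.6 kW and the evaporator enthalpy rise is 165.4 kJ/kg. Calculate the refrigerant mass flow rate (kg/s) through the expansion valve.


m_dot = Q / dh
m_dot = 83.6 / 165.4
m_dot = 0.5054 kg/s

0.5054


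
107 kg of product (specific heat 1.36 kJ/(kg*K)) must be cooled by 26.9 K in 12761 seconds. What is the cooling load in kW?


Q = m * cp * dT / t
Q = 107 * 1.36 * 26.9 / 12761
Q = 0.307 kW

0.307


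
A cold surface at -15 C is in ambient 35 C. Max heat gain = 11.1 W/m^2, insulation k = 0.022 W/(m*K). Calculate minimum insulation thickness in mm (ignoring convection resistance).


dT = 35 - (-15) = 50 K
thickness = k * dT / q_max * 1000
thickness = 0.022 * 50 / 11.1 * 1000
thickness = 99.1 mm

99.1


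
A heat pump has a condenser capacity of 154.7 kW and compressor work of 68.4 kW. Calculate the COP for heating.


COP_hp = Q_cond / W
COP_hp = 154.7 / 68.4
COP_hp = 2.262

2.262


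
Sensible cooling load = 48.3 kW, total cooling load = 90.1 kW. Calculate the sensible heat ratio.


SHR = Q_sensible / Q_total
SHR = 48.3 / 90.1
SHR = 0.536

0.536


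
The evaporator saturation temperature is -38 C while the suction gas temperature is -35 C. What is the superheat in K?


Superheat = T_suction - T_evap
Superheat = -35 - (-38)
Superheat = 3 K

3


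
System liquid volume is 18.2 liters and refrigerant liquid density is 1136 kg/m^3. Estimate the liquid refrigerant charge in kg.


Charge = V * rho / 1000
Charge = 18.2 * 1136 / 1000
Charge = 20.68 kg

20.68


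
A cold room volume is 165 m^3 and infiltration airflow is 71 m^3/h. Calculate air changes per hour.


ACH = flow / volume
ACH = 71 / 165
ACH = 0.43

0.43


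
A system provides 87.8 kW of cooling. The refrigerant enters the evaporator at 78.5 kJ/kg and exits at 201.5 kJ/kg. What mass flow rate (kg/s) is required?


dh = 201.5 - 78.5 = 123.0 kJ/kg
m_dot = Q / dh = 87.8 / 123.0 = 0.7138 kg/s

0.7138


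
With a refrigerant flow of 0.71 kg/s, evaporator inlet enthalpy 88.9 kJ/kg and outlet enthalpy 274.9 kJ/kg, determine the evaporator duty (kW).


dh = 274.9 - 88.9 = 186.0 kJ/kg
Q_evap = m_dot * dh = 0.71 * 186.0
Q_evap = 132.06 kW

132.06


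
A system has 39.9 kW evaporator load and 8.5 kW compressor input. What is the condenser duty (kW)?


Q_cond = Q_evap + W
Q_cond = 39.9 + 8.5
Q_cond = 48.4 kW

48.4


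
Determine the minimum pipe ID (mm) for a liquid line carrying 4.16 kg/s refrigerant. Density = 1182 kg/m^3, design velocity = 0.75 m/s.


A = m_dot / (rho * v) = 4.16 / (1182 * 0.75) = 0.004692611393 m^2
d = sqrt(4*A/pi) * 1000
d = 77.3 mm

77.3


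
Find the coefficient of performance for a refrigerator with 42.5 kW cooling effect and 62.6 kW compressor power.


COP = Q_evap / W
COP = 42.5 / 62.6
COP = 0.679

0.679
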